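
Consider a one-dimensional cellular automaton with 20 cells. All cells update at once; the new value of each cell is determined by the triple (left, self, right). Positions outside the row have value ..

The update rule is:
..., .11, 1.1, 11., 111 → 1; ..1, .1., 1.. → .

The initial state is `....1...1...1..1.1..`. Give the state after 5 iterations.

iteration 1: 111...1...1.....1..1
iteration 2: 111.1...1...111.....
iteration 3: 1111..1...1.111.1111
iteration 4: 1111....1..111111111
iteration 5: 1111.11....111111111

1111.11....111111111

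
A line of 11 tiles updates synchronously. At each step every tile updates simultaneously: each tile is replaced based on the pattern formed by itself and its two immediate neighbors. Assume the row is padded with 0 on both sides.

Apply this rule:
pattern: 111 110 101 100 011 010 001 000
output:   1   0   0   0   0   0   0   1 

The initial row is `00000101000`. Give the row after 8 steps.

00100000001

11110000011
01100111000
00000010011
11111000000
01110011111
00100001110
10001100100
00100000001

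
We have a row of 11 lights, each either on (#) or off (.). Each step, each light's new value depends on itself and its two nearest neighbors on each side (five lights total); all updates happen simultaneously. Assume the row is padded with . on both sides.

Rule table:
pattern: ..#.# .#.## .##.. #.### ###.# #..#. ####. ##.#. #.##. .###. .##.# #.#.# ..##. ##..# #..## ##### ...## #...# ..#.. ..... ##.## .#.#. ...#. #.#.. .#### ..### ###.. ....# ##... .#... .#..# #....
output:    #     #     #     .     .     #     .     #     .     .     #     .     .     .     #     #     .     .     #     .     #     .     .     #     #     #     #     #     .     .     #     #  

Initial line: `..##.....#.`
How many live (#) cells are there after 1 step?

#..#.#.#.#.
count of #: 5

5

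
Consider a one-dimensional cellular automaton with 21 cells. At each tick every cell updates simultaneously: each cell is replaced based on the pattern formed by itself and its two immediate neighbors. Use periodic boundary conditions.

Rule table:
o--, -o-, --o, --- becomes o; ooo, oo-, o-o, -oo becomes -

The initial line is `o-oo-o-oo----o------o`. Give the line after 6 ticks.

tick 1: -----o---ooooooooooo-
tick 2: ooooooooo-----------o
tick 3: ---------ooooooooooo-
tick 4: ooooooooo-----------o  (repeats tick 2; period 2)
tick 6: ooooooooo-----------o

ooooooooo-----------o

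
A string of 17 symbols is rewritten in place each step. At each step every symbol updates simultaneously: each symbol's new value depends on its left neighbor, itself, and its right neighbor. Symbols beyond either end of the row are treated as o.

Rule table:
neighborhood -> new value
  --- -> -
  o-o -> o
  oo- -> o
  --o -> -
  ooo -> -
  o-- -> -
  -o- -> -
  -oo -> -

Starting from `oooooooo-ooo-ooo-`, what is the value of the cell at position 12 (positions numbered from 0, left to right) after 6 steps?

-

-------oo--oo--oo
--------o---o----
-----------------
-----------------  (fixed point — unchanged through step 6)
position 12 holds -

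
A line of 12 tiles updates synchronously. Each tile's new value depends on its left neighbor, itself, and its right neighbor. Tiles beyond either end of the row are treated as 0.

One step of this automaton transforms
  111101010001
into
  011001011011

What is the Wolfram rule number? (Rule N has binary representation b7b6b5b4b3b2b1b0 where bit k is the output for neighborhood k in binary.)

position 1: 111 → 1  (bit 7 = 1)
position 3: 110 → 0  (bit 6 = 0)
position 4: 101 → 0  (bit 5 = 0)
position 8: 100 → 1  (bit 4 = 1)
position 0: 011 → 0  (bit 3 = 0)
position 5: 010 → 1  (bit 2 = 1)
position 10: 001 → 1  (bit 1 = 1)
position 9: 000 → 0  (bit 0 = 0)
bits b7..b0 = 10010110 = 150

150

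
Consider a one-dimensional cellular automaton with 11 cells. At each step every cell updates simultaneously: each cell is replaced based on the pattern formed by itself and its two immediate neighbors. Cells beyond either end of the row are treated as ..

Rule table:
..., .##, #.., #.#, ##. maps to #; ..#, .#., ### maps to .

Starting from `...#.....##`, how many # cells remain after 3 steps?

##..####.##
###.#..####
#.##.#.#..#
count of #: 6

6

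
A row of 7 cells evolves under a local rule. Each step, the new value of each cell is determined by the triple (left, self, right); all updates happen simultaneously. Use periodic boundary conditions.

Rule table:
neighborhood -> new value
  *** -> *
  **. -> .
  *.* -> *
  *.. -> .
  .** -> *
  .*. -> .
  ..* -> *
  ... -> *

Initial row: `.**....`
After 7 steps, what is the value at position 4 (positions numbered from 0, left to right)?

**..***
*..****
..*****
.*****.
*****..
****..*
***..**
position 4 holds .

.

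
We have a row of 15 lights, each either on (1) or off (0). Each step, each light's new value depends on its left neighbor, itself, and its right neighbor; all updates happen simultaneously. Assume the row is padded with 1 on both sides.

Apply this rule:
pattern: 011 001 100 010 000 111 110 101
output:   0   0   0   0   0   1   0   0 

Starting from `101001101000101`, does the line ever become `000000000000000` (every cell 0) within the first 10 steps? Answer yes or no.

yes

step 1: 000000000000000
all cells are 0 at step 1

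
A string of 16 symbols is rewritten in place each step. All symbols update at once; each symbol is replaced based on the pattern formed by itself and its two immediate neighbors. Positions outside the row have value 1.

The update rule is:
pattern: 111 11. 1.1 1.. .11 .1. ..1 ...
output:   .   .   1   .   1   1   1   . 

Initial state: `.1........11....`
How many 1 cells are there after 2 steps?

step 1: 11.......11....1
step 2: ........11....11
count of 1: 4

4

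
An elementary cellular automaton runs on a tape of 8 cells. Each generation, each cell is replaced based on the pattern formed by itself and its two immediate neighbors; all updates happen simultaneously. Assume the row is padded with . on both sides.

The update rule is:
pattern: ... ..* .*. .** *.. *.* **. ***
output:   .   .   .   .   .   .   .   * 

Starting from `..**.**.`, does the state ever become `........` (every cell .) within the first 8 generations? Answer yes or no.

yes

........
all cells are . at generation 1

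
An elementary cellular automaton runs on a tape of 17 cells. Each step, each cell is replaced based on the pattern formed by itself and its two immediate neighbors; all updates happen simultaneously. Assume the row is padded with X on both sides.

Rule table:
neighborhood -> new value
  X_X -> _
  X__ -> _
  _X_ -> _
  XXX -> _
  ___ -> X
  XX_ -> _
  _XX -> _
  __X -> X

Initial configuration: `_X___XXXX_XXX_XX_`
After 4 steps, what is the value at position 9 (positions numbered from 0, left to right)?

step 1: ___XX____________
step 2: _XX___XXXXXXXXXXX
step 3: ____XX___________
step 4: _XXX___XXXXXXXXXX
position 9 holds X

X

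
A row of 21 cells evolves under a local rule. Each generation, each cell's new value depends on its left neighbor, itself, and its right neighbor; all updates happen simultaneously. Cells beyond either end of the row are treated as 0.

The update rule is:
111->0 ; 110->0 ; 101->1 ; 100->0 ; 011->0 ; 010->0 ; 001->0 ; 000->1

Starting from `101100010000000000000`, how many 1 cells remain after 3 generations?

15

010001000111111111111
000100010000000000000
110001000111111111111
count of 1: 15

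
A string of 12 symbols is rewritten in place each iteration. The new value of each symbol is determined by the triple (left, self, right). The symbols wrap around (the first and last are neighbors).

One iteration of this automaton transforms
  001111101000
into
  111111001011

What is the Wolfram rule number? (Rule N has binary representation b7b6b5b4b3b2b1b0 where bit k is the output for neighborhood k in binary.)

143

position 3: 111 → 1  (bit 7 = 1)
position 6: 110 → 0  (bit 6 = 0)
position 7: 101 → 0  (bit 5 = 0)
position 9: 100 → 0  (bit 4 = 0)
position 2: 011 → 1  (bit 3 = 1)
position 8: 010 → 1  (bit 2 = 1)
position 1: 001 → 1  (bit 1 = 1)
position 0: 000 → 1  (bit 0 = 1)
bits b7..b0 = 10001111 = 143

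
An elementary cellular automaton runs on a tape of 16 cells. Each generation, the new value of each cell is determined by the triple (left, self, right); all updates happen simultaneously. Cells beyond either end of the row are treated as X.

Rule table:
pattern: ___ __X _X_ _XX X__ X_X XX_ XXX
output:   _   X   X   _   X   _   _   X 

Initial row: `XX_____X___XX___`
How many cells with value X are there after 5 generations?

X_X___XXX_X__X_X
__XX_X_X__XXXX__
XX___X_XXX_XX_XX
X_X_XX__X______X
__X___XXXX____X_
count of X: 6

6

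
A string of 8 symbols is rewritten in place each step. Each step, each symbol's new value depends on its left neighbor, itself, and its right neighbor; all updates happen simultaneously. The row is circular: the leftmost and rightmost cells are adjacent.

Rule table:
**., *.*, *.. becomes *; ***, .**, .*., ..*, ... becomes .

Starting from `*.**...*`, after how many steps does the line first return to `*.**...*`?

step 1: **.**...
step 2: .**.**..
step 3: ..**.**.
step 4: ...**.**
step 5: *...**.*
step 6: **...**.
step 7: .**...**
step 8: *.**...*

8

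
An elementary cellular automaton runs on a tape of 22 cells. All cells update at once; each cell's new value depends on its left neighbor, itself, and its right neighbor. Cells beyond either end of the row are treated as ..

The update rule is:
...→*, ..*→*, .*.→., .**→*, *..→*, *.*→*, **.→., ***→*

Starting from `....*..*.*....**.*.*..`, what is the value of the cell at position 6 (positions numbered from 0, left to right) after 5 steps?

****.**.*.*****.*.*.**
***.**.*.*****.*.*.**.
**.**.*.*****.*.*.**.*
*.**.*.*****.*.*.**.*.
.**.*.*****.*.*.**.*.*
position 6 holds *

*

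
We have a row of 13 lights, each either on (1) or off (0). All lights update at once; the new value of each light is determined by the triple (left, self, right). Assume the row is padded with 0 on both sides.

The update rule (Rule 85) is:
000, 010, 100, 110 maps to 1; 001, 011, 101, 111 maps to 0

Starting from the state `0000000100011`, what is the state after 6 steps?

step 1: 1111110111001
step 2: 0000010001101
step 3: 1111011100101
step 4: 0001000110101
step 5: 1101110010101
step 6: 0100011010101

0100011010101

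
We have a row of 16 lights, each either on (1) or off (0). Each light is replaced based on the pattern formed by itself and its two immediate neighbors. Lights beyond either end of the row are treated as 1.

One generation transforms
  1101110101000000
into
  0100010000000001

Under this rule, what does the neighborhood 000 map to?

At position 11 the neighborhood is 000; the next row has 0 there.

0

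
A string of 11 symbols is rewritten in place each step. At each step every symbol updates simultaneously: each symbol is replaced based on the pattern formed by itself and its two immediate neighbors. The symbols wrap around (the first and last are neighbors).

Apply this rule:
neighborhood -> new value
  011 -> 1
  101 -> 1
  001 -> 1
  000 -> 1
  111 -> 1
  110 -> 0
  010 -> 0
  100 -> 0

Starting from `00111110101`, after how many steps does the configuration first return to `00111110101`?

step 1: 01111101010
step 2: 11111010100
step 3: 11110101001
step 4: 11101010011
step 5: 11010100111
step 6: 10101001111
step 7: 01010011111
step 8: 10100111110
step 9: 01001111101
step 10: 10011111010
step 11: 00111110101

11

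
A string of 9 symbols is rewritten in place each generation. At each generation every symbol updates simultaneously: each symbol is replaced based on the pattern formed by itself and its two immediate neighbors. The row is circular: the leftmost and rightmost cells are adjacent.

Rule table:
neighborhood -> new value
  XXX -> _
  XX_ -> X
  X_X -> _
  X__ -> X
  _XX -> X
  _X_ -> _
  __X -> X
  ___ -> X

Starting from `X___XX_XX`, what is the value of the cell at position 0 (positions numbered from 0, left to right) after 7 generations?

_

XXXXXX_X_
X____X___
_XXXX_XXX
_X__X_X_X
__XX_____
XXXXXXXXX
_________
position 0 holds _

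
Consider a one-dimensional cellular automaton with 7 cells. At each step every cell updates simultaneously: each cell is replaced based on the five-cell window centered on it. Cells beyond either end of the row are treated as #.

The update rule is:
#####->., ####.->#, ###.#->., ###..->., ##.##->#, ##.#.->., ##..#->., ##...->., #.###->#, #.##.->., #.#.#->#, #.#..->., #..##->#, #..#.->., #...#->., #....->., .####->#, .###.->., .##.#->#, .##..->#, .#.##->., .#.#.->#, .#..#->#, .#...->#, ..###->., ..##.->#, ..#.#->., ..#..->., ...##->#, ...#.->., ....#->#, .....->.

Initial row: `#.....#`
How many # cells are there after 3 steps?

2

....##.
..#####
.#.#...
count of #: 2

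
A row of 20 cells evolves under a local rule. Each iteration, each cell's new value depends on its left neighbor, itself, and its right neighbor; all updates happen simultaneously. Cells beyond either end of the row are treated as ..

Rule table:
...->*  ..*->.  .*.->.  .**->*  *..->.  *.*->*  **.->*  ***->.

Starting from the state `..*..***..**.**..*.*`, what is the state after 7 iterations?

iteration 1: *....*.*..*****...*.
iteration 2: ..**..*...*...*.*...
iteration 3: *.**....*...*..*..**
iteration 4: .***.**...*.......**
iteration 5: .*.****.*...*****.**
iteration 6: ..**..**..*.*...****
iteration 7: *.**..**...*..*.*..*

*.**..**...*..*.*..*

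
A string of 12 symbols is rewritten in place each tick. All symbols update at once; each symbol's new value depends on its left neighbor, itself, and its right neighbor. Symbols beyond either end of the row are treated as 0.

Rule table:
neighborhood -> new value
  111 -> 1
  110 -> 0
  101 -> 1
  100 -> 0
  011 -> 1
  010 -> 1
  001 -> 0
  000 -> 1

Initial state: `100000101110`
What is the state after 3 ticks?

111011110001

tick 1: 101110111100
tick 2: 111101111001
tick 3: 111011110001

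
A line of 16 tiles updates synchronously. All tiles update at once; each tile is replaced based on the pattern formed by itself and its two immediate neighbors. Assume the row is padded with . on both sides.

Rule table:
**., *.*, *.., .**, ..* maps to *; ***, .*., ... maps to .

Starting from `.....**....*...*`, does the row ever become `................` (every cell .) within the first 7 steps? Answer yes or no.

no

....****..*.*.*.
...**..***.*.*.*
..******.**.*.*.
.**....*****.*.*
****..**...**.*.
*..******.****.*
.***....***..**.
step 7 is .***....***..**., still not uniform .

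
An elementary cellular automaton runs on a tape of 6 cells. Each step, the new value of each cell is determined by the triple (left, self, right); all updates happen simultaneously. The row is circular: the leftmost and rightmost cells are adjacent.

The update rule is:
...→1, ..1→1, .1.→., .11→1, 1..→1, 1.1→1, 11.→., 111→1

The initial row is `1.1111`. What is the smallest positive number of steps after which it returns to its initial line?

6

step 1: .11111
step 2: 11111.
step 3: 1111.1
step 4: 111.11
step 5: 11.111
step 6: 1.1111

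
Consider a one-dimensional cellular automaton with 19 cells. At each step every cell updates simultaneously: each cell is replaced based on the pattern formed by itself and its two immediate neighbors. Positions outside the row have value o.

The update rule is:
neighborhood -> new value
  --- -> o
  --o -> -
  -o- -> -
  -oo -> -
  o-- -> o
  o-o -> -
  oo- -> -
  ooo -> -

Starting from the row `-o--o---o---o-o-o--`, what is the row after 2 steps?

o--o---o---ooooo---

--o--oo--oo------o-
o--o---o---ooooo---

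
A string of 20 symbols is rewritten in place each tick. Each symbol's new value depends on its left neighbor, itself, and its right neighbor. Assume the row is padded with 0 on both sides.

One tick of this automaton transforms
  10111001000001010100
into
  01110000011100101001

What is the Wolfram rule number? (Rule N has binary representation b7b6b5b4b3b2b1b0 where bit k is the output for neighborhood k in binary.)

169

position 3: 111 → 1  (bit 7 = 1)
position 4: 110 → 0  (bit 6 = 0)
position 1: 101 → 1  (bit 5 = 1)
position 5: 100 → 0  (bit 4 = 0)
position 2: 011 → 1  (bit 3 = 1)
position 0: 010 → 0  (bit 2 = 0)
position 6: 001 → 0  (bit 1 = 0)
position 9: 000 → 1  (bit 0 = 1)
bits b7..b0 = 10101001 = 169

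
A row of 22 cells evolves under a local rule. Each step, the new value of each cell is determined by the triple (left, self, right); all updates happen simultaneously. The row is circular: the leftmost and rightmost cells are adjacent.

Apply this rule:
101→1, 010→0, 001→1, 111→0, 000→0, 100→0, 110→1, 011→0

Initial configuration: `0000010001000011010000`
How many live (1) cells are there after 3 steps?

5

step 1: 0000100010000101100000
step 2: 0001000100001010100000
step 3: 0010001000010101000000
count of 1: 5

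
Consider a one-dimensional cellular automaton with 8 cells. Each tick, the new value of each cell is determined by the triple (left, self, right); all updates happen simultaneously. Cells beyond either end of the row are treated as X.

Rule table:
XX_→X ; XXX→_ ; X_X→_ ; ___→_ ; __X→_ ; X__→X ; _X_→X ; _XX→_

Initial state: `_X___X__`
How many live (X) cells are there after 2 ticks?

_XX__XX_
__XX__X_
count of X: 3

3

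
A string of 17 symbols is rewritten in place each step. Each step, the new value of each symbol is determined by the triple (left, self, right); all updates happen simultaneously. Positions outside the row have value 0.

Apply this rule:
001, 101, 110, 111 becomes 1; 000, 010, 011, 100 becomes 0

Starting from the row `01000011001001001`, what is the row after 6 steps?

step 1: 10000101010010010
step 2: 00001010100100100
step 3: 00010101001001000
step 4: 00101010010010000
step 5: 01010100100100000
step 6: 10101001001000000

10101001001000000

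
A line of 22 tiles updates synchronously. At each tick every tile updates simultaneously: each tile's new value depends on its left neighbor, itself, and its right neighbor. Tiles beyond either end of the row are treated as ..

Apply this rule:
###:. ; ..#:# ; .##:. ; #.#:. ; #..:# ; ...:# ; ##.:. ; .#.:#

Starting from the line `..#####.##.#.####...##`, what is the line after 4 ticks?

##.........#.....###..
..###############...##
##...............###..
..###############...##

..###############...##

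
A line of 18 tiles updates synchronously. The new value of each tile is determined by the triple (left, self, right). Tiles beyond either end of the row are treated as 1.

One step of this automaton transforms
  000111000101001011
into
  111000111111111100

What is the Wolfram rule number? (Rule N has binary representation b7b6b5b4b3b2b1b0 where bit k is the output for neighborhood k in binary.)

position 4: 111 → 0  (bit 7 = 0)
position 5: 110 → 0  (bit 6 = 0)
position 10: 101 → 1  (bit 5 = 1)
position 0: 100 → 1  (bit 4 = 1)
position 3: 011 → 0  (bit 3 = 0)
position 9: 010 → 1  (bit 2 = 1)
position 2: 001 → 1  (bit 1 = 1)
position 1: 000 → 1  (bit 0 = 1)
bits b7..b0 = 00110111 = 55

55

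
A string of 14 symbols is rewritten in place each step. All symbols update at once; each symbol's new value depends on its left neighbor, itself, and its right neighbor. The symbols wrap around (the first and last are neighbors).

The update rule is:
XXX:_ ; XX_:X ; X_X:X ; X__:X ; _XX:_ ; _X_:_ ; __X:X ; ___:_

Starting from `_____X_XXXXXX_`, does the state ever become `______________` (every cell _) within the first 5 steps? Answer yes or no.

no

____X_X_____XX
X__X_X_X___X_X
XXX_X_X_X_X_X_
__XX_X_X_X_X_X
XX_XX_X_X_X_X_
step 5 is XX_XX_X_X_X_X_, still not uniform _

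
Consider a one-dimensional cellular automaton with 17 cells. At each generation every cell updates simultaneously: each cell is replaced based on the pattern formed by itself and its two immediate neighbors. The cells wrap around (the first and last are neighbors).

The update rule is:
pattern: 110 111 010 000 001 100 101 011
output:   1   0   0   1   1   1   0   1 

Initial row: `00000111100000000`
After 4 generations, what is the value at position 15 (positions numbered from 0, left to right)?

0

11111100111111111
00000111100000000  (repeats generation 0; period 2)
generation 4: 00000111100000000
position 15 holds 0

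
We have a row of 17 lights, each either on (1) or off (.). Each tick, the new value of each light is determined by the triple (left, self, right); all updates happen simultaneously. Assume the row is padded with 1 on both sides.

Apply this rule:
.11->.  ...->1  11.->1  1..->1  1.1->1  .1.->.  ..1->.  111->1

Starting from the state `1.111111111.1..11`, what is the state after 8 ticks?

tick 1: 11.111111111.1..1
tick 2: 111.111111111.1..
tick 3: 1111.111111111.1.
tick 4: 11111.111111111.1
tick 5: 111111.111111111.
tick 6: 1111111.111111111
tick 7: 11111111.11111111
tick 8: 111111111.1111111

111111111.1111111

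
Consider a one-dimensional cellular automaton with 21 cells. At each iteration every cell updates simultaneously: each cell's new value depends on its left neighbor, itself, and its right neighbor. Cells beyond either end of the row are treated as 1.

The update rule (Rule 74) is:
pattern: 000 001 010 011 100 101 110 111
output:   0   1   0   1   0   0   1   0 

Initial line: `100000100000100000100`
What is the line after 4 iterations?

100001000001000001001
100010000010000010011
100100000100000100110
101000001000001001110

101000001000001001110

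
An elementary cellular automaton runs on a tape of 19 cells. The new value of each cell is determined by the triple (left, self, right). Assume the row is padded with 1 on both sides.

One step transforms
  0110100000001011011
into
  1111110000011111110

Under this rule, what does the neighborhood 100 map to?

1

At position 5 the neighborhood is 100; the next row has 1 there.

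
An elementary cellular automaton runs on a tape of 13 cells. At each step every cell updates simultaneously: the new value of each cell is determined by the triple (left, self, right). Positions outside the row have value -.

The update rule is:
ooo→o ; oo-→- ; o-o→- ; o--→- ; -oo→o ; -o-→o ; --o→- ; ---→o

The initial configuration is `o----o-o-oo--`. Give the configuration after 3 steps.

o-o--o-o-o--o

o-oo-o-o-o--o
o-o--o-o-o--o
o-o--o-o-o--o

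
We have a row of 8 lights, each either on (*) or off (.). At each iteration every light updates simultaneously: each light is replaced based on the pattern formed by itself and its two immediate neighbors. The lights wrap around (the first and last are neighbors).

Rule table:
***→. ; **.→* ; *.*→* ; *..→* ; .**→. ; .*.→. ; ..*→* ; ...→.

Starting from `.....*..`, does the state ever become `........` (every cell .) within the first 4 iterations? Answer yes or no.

no

....*.*.
...*.*.*
*.*.*.*.
.*.*.*.*
iteration 4 is .*.*.*.*, still not uniform .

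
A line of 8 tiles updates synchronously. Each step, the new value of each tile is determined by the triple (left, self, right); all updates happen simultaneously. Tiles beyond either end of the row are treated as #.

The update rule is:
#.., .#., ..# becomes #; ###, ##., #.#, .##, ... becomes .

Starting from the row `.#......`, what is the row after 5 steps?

#......#

.##....#
...#..#.
#.#####.
........
#......#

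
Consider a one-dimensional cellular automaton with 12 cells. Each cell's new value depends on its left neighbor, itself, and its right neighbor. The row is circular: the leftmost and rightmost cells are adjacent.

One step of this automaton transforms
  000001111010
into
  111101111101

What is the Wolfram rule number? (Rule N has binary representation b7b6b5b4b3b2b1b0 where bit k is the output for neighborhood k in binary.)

position 6: 111 → 1  (bit 7 = 1)
position 8: 110 → 1  (bit 6 = 1)
position 9: 101 → 1  (bit 5 = 1)
position 11: 100 → 1  (bit 4 = 1)
position 5: 011 → 1  (bit 3 = 1)
position 10: 010 → 0  (bit 2 = 0)
position 4: 001 → 0  (bit 1 = 0)
position 0: 000 → 1  (bit 0 = 1)
bits b7..b0 = 11111001 = 249

249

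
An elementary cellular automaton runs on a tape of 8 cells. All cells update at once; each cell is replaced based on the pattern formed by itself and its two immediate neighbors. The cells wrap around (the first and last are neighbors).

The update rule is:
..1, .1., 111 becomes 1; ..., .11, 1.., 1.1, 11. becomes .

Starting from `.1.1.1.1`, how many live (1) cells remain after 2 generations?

.1.1.1.1  (fixed point — unchanged through generation 2)
count of 1: 4

4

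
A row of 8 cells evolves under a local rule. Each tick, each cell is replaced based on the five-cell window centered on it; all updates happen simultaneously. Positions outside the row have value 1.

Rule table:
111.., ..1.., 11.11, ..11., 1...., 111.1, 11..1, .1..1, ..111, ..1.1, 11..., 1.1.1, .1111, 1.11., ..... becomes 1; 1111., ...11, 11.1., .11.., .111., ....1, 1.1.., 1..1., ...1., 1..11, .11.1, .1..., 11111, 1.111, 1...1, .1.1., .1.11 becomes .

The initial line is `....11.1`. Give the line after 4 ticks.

tick 1: 11..1.1.
tick 2: .11.1.1.
tick 3: 11..1.1.  (repeats tick 1; period 2)
tick 4: .11.1.1.

.11.1.1.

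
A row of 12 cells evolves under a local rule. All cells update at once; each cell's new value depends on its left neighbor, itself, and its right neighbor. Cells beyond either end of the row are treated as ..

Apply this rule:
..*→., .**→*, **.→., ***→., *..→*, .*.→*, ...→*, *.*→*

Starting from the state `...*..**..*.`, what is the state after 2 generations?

**.**.*.*.**
*.**.******.

*.**.******.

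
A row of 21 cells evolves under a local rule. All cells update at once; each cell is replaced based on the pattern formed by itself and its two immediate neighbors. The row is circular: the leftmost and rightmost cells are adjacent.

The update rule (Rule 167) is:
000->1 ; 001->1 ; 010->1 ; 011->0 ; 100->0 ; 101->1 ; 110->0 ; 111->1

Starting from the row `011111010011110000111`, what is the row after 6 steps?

step 1: 101110110101100111010
step 2: 110101001110001010111
step 3: 101111010100111111011
step 4: 010110111101011110101
step 5: 111001011011101101111
step 6: 110011100101010010111

110011100101010010111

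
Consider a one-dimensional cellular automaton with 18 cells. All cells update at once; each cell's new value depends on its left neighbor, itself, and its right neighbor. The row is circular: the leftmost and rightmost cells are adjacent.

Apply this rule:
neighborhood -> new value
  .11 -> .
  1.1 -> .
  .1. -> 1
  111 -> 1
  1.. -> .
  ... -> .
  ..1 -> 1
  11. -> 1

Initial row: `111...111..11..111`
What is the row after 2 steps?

111.11..1.1.1.1..1

step 1: 111..1.11.1.1.1.11
step 2: 111.11..1.1.1.1..1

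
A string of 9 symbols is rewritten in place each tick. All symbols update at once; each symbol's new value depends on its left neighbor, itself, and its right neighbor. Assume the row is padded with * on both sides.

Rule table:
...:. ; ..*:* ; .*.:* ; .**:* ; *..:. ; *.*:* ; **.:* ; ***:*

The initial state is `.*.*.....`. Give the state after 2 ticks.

****...**

****....*
****...**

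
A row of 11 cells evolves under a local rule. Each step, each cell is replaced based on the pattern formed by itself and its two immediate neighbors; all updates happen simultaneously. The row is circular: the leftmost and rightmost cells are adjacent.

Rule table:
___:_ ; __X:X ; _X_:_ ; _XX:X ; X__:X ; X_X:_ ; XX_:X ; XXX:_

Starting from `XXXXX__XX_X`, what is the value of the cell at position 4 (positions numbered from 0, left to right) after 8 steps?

____XXXXX_X
X__XX___X__
_XXXXX_X_XX
_X___X___XX
__X_X_X_XXX
XX______X_X
_XX____X__X
_XXX__X_XX_
position 4 holds _

_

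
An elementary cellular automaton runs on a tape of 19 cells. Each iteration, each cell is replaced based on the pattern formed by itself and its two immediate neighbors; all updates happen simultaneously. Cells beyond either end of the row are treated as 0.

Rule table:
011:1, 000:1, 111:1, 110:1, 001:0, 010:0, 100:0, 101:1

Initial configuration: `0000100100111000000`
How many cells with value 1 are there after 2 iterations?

17

1110000000111011111
1110111110111111111
count of 1: 17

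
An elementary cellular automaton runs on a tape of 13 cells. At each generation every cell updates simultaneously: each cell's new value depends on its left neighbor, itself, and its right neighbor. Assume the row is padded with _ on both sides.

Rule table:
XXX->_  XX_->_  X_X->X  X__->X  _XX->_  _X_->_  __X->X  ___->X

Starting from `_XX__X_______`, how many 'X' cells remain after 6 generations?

3

X__XX_XXXXXXX
_XX__X_______  (repeats generation 0; period 2)
generation 6: _XX__X_______
count of X: 3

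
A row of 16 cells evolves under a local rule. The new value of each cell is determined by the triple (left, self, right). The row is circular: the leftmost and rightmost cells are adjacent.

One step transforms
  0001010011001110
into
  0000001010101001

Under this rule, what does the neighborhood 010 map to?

0

At position 3 the neighborhood is 010; the next row has 0 there.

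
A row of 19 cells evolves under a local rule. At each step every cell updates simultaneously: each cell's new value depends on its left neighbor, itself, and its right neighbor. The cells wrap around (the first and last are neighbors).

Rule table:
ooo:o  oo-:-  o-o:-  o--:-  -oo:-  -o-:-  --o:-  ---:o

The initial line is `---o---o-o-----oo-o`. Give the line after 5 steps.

step 1: -o---o-----ooo-----
step 2: ---o---ooo--o--oooo
step 3: -o---o--o-------oo-
step 4: ---o------ooooo----
step 5: oo---oooo--ooo--ooo

oo---oooo--ooo--ooo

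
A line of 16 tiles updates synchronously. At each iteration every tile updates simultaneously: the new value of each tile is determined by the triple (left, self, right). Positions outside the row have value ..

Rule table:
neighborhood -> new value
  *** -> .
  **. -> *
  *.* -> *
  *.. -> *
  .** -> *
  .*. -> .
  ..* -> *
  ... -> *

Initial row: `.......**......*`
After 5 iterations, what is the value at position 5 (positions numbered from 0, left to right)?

iteration 1: ***************.
iteration 2: *.............**
iteration 3: .***************
iteration 4: **.............*
iteration 5: ***************.
position 5 holds *

*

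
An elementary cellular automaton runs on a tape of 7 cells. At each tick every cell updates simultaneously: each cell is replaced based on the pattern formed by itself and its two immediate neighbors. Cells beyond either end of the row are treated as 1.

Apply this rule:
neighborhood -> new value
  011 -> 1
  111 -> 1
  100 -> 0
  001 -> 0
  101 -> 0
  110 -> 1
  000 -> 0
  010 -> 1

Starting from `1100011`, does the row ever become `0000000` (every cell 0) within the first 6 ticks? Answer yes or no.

1100011  (fixed point — unchanged through tick 6)
tick 6 is 1100011, still not uniform 0

no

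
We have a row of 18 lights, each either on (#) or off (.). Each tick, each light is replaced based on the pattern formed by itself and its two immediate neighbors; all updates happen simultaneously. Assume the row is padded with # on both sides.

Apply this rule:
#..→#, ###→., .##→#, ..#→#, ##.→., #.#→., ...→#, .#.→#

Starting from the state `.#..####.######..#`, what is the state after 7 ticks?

.####....#.....###
.#...###########..
.#####..........##
.#....###########.
.######...........
.#.....###########
.#######..........

.#######..........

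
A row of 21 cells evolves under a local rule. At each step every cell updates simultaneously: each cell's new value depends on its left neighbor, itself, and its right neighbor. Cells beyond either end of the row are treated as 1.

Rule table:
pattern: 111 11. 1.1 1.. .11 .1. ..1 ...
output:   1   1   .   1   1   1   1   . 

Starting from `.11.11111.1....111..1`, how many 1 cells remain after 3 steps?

.11.11111.11..1111111
.11.11111.11111111111
.11.11111.11111111111
count of 1: 18

18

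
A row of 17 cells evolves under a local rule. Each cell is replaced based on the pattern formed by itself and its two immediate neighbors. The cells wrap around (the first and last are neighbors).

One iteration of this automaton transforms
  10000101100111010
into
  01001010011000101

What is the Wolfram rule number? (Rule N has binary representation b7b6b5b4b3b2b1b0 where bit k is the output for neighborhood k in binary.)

position 12: 111 → 0  (bit 7 = 0)
position 8: 110 → 0  (bit 6 = 0)
position 6: 101 → 1  (bit 5 = 1)
position 1: 100 → 1  (bit 4 = 1)
position 7: 011 → 0  (bit 3 = 0)
position 0: 010 → 0  (bit 2 = 0)
position 4: 001 → 1  (bit 1 = 1)
position 2: 000 → 0  (bit 0 = 0)
bits b7..b0 = 00110010 = 50

50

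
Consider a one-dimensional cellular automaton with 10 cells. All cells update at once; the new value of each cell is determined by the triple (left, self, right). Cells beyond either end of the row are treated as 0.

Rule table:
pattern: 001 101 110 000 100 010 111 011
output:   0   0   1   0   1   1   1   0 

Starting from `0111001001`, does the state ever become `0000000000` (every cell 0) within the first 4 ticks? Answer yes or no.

no

0011101101
0001100101
0000110101
0000010101
tick 4 is 0000010101, still not uniform 0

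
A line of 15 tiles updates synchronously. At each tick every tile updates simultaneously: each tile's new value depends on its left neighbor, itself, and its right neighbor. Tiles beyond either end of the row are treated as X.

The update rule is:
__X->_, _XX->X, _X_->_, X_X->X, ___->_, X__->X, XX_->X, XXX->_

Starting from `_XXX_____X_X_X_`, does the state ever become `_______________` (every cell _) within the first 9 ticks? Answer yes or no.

no

XX_XX_____X_X_X
_XXXXX_____X_XX
XX___XX_____XX_
_XX__XXX____XXX
XXXX_X_XX___X__
___XX_XXXX___X_
X__XXXX__XX___X
XX_X__XX_XXX__X
_XX_X_XXXX_XX_X
tick 9 is _XX_X_XXXX_XX_X, still not uniform _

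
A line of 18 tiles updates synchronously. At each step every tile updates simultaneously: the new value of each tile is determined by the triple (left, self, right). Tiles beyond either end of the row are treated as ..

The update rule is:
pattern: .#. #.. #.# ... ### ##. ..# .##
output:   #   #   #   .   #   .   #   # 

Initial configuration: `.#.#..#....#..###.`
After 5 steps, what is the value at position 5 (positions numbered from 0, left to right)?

#

step 1: ########..######.#
step 2: #######.#######.##
step 3: ######.#######.##.
step 4: #####.#######.##.#
step 5: ####.#######.##.##
position 5 holds #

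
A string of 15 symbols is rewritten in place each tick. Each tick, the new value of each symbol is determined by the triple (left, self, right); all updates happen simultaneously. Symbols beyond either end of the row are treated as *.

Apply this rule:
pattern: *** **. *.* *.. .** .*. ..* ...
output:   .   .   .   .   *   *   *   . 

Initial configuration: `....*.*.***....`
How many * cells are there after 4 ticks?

...**.*.*.....*
..**..*.*....**
.**..**.*...**.
.*..**..*..**..
count of *: 6

6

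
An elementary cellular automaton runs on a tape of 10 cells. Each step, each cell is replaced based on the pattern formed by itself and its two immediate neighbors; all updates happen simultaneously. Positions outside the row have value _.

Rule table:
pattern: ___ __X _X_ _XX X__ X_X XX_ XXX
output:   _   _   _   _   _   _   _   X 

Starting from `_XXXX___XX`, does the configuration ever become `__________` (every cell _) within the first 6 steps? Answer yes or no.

yes

__XX______
__________
all cells are _ at step 2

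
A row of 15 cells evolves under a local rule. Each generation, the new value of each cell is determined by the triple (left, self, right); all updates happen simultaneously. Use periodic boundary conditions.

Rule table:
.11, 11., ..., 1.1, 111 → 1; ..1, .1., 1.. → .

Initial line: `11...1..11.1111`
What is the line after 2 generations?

11.1....1111111
111..11.1111111

111..11.1111111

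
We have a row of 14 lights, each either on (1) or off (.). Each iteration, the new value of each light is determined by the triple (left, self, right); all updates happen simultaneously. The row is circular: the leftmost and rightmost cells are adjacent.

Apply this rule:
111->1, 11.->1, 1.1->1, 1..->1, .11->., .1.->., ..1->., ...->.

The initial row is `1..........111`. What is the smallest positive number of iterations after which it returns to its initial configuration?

11..........11
111..........1
1111..........
.1111.........
..1111........
...1111.......
....1111......
.....1111.....
......1111....
.......1111...
........1111..
.........1111.
..........1111
1..........111

14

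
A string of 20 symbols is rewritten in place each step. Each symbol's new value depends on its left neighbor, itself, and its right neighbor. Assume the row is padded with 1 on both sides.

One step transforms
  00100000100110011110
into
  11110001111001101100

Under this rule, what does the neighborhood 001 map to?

At position 1 the neighborhood is 001; the next row has 1 there.

1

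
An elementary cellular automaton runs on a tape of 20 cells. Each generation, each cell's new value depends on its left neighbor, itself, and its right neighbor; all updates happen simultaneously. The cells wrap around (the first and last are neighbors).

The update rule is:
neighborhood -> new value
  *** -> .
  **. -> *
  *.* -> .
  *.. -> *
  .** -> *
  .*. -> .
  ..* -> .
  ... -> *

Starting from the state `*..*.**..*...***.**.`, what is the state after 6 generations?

*..*...***.*.**.**.*

generation 1: .*...***..**.*.*.**.
generation 2: ..**.*.**.**.....***
generation 3: *.**...**.******.*.*
generation 4: *.****.**.*....*...*
generation 5: *.*..*.**..***..**.*
generation 6: *..*...***.*.**.**.*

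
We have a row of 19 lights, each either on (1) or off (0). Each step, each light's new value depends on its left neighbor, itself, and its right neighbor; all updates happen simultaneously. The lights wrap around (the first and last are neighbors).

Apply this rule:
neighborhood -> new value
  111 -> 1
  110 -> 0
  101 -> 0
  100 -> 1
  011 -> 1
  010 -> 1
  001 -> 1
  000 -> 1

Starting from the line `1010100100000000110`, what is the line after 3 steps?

step 1: 1010111111111111100
step 2: 1010111111111111011
step 3: 0010111111111110011

0010111111111110011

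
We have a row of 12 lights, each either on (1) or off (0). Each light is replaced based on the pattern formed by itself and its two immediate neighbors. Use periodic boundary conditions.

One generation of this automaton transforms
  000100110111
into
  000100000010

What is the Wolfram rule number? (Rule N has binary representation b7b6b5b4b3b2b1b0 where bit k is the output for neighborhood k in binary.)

position 10: 111 → 1  (bit 7 = 1)
position 7: 110 → 0  (bit 6 = 0)
position 8: 101 → 0  (bit 5 = 0)
position 0: 100 → 0  (bit 4 = 0)
position 6: 011 → 0  (bit 3 = 0)
position 3: 010 → 1  (bit 2 = 1)
position 2: 001 → 0  (bit 1 = 0)
position 1: 000 → 0  (bit 0 = 0)
bits b7..b0 = 10000100 = 132

132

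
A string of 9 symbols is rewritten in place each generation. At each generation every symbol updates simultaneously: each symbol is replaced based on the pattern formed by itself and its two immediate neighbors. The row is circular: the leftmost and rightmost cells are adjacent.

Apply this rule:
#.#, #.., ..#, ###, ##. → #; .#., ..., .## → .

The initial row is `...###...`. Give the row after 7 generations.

generation 1: ..#.###..
generation 2: .#.#.###.
generation 3: #.#.#.###
generation 4: ##.#.#.##
generation 5: ###.#.#.#
generation 6: ####.#.#.
generation 7: .####.#.#

.####.#.#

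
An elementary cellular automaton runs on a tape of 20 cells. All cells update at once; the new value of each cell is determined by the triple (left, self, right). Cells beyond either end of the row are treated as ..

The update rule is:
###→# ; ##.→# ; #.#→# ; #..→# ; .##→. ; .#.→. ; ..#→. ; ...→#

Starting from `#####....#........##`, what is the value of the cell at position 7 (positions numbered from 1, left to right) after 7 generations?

.#######..#######..#
..#######..#######..
#..#######..########
.#..#######..#######
..#..#######..######
#..#..#######..#####
.#..#..#######..####
position 7 holds .

.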